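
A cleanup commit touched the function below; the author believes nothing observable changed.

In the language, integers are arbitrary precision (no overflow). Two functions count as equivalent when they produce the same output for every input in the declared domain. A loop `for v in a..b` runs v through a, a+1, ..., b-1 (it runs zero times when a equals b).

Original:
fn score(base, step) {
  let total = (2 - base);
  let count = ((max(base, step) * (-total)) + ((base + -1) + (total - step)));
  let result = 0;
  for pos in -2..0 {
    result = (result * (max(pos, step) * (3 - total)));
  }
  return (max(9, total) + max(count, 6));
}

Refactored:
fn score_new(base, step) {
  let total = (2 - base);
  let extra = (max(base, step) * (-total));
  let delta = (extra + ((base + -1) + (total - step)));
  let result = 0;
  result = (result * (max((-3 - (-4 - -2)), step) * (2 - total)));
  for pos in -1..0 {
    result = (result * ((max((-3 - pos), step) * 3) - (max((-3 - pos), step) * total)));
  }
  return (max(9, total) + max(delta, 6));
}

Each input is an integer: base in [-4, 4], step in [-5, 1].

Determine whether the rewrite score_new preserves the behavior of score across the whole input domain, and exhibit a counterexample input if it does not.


Equivalent. The suspicious edit (`3` became `2`) never changes the result for any input inside the declared domain.
Every one of the 63 inputs gives matching results.
Spot check at base=2, step=-2 — score: total := 0 | count := 3 | result := 0 | iter pos=-2: | result := 0 | iter pos=-1: | result := 0 | result 15. score_new: total := 0 | extra := 0 | delta := 3 | result := 0 | result := 0 | iter pos=-1: | result := 0 | result 15. Both give 15.
verdict: equivalent


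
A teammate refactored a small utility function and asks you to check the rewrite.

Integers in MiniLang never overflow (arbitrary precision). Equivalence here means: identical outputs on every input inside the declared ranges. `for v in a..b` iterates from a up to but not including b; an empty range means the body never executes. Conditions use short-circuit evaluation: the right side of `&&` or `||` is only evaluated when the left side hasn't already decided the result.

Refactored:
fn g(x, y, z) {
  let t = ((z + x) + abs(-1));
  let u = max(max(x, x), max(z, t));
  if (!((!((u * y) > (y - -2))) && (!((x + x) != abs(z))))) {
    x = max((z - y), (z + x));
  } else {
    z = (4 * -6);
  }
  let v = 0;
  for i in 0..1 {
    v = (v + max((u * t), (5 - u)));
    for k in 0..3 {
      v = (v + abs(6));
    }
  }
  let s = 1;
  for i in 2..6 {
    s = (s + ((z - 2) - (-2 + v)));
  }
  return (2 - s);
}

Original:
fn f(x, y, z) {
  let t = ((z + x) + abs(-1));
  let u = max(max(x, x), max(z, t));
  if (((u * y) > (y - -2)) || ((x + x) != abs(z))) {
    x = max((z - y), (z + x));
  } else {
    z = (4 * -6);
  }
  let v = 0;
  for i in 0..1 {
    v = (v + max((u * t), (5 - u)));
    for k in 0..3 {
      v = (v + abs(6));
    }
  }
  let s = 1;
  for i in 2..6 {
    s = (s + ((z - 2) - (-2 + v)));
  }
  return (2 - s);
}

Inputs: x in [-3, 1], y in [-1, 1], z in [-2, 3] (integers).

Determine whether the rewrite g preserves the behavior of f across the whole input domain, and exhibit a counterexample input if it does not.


The two versions differ — the changes include boolean connective usage differs.
One worked example (x=-3, y=0, z=-1) — f: t := -3 | u := -1 | (((u * y) > (y - -2)) || ((x + x) != abs(z))): true | x := -1 | v := 0 | iter i=0: | v := 6 | iter k=0: | v := 12 | iter k=1: | v := 18 | iter k=2: | v := 24 | s := 1 | iter i=2: | s := -24 | iter i=3: | s := -49 | iter i=4: | s := -74 | iter i=5: | s := -99 | result 101; g: t := -3 | u := -1 | (!((!((u * y) > (y - -2))) && (!((x + x) != abs(z))))): true | x := -1 | v := 0 | iter i=0: | v := 6 | iter k=0: | v := 12 | iter k=1: | v := 18 | iter k=2: | v := 24 | s := 1 | iter i=2: | s := -24 | iter i=3: | s := -49 | iter i=4: | s := -74 | iter i=5: | s := -99 | result 101; agreement on 101.
An exhaustive pass over the 90 declared inputs shows identical outputs.
verdict: equivalent


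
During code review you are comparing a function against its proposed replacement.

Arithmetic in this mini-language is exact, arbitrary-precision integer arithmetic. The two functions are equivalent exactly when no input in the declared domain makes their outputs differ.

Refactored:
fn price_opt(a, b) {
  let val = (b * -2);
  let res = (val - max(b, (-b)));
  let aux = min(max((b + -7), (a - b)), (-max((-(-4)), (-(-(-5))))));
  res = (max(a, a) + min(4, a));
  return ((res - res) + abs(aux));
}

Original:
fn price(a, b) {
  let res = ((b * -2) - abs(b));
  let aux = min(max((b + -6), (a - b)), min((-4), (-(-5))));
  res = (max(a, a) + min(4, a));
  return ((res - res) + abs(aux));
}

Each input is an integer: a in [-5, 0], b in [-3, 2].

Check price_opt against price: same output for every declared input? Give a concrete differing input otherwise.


Take a=-5, b=1.
price: res becomes -3; next aux becomes -5; next res becomes -10; next final value 5
price_opt: val becomes -2; next res becomes -3; next aux becomes -6; next res becomes -10; next final value 6
5 vs 6 — the two versions disagree here.
verdict: not equivalent; witness: a=-5, b=1


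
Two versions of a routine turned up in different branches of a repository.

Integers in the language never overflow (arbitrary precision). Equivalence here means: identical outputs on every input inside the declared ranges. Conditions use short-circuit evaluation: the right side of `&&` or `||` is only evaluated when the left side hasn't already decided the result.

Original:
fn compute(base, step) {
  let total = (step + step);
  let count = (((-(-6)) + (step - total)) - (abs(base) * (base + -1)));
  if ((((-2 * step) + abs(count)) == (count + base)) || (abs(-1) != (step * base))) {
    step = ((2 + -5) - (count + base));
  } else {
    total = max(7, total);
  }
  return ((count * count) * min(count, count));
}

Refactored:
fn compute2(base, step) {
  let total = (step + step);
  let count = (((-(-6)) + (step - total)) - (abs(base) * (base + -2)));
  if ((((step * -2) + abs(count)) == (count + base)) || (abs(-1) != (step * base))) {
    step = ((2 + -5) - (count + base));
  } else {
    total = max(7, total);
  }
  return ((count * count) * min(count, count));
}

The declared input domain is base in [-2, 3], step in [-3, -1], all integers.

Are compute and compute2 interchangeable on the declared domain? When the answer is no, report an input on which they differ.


At base=-2, step=-3: compute gives 3375, compute2 gives 4913.
verdict: not equivalent; witness: base=-2, step=-3


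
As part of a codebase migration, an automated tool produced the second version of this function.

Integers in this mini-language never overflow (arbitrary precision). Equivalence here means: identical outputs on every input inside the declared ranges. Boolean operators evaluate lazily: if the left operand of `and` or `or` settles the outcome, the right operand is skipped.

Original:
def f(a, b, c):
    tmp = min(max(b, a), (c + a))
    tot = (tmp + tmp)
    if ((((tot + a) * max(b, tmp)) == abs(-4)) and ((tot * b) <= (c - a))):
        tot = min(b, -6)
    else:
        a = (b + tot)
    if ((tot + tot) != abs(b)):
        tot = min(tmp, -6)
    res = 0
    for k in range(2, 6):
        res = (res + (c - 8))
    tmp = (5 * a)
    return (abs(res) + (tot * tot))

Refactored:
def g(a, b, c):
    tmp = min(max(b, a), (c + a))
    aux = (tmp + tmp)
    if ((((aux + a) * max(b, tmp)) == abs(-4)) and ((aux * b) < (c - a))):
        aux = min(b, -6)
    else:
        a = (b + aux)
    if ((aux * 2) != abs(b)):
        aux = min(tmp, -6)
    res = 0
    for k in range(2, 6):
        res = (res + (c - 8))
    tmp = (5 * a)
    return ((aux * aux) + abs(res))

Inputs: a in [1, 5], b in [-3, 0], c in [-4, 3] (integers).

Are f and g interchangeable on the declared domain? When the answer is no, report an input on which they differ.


Whatever the rewrite altered, no input in the stated domain can expose a difference.
One worked example (a=2, b=-3, c=-2) — f: tmp := 0 | tot := 0 | ((((tot + a) * max(b, tmp)) == abs(-4)) and ((tot * b) <= (c - a))): false | a := -3 | ((tot + tot) != abs(b)): true | tot := -6 | res := 0 | iter k=2: | res := -10 | iter k=3: | res := -20 | iter k=4: | res := -30 | iter k=5: | res := -40 | tmp := -15 | result 76; g: tmp := 0 | aux := 0 | ((((aux + a) * max(b, tmp)) == abs(-4)) and ((aux * b) < (c - a))): false | a := -3 | ((aux * 2) != abs(b)): true | aux := -6 | res := 0 | iter k=2: | res := -10 | iter k=3: | res := -20 | iter k=4: | res := -30 | iter k=5: | res := -40 | tmp := -15 | result 76; agreement on 76.
An exhaustive pass over the 160 declared inputs shows identical outputs.
verdict: equivalent


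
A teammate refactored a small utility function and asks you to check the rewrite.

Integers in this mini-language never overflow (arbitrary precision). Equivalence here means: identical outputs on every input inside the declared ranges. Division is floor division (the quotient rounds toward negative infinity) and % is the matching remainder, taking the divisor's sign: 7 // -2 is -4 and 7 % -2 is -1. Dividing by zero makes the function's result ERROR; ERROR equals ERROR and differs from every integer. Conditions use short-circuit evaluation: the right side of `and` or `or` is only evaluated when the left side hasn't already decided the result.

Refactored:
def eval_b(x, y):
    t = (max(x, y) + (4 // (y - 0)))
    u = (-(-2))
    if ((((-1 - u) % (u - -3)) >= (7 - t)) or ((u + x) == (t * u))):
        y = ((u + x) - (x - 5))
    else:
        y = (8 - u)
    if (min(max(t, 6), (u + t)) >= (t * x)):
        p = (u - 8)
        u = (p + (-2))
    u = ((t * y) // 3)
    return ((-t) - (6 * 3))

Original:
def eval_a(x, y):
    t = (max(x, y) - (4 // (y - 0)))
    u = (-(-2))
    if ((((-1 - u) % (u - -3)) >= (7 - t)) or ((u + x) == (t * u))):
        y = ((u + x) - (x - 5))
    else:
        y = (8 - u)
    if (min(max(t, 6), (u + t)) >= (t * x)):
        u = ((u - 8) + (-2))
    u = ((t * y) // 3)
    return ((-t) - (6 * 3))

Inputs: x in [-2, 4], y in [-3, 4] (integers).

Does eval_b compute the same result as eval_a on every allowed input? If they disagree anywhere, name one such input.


These are not equivalent — on x=-2, y=-3 the outputs split (-18 vs -14).
eval_a: t=0, then u=2, then ((((-1 - u) % (u - -3)) >= (7 - t)) or ((u + x) == (t * u))) is true, then y=7, then (min(max(t, 6), (u + t)) >= (t * x)) is true, then u=-8, then u=0, then returns -18
eval_b: t=-4, then u=2, then ((((-1 - u) % (u - -3)) >= (7 - t)) or ((u + x) == (t * u))) is false, then y=6, then (min(max(t, 6), (u + t)) >= (t * x)) is false, then u=-8, then returns -14
verdict: not equivalent; witness: x=-2, y=-3


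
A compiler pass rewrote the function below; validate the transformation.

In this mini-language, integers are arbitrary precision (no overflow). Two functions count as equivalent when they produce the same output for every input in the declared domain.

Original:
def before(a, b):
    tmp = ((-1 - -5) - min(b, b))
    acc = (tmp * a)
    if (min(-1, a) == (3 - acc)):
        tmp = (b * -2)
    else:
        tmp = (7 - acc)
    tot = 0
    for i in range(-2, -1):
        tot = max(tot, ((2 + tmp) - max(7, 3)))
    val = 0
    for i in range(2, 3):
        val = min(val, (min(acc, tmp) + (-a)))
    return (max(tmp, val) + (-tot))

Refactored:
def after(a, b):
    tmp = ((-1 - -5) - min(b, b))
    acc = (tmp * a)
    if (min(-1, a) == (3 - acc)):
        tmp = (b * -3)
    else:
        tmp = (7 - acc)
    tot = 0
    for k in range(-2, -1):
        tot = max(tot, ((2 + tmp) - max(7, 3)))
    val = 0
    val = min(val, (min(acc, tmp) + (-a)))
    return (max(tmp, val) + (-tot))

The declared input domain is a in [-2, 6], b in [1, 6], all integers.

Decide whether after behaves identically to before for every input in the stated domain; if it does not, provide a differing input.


Try a=2, b=2.
before: tmp becomes 2; next acc becomes 4; next (min(-1, a) == (3 - acc)) evaluates to true; next tmp becomes -4; next tot becomes 0; next at i=-2:; next tot becomes 0; next val becomes 0; next at i=2:; next val becomes -6; next final value -4
after: tmp becomes 2; next acc becomes 4; next (min(-1, a) == (3 - acc)) evaluates to true; next tmp becomes -6; next tot becomes 0; next at k=-2:; next tot becomes 0; next val becomes 0; next val becomes -8; next final value -6
-4 vs -6 — the two versions disagree here.
verdict: not equivalent; witness: a=2, b=2


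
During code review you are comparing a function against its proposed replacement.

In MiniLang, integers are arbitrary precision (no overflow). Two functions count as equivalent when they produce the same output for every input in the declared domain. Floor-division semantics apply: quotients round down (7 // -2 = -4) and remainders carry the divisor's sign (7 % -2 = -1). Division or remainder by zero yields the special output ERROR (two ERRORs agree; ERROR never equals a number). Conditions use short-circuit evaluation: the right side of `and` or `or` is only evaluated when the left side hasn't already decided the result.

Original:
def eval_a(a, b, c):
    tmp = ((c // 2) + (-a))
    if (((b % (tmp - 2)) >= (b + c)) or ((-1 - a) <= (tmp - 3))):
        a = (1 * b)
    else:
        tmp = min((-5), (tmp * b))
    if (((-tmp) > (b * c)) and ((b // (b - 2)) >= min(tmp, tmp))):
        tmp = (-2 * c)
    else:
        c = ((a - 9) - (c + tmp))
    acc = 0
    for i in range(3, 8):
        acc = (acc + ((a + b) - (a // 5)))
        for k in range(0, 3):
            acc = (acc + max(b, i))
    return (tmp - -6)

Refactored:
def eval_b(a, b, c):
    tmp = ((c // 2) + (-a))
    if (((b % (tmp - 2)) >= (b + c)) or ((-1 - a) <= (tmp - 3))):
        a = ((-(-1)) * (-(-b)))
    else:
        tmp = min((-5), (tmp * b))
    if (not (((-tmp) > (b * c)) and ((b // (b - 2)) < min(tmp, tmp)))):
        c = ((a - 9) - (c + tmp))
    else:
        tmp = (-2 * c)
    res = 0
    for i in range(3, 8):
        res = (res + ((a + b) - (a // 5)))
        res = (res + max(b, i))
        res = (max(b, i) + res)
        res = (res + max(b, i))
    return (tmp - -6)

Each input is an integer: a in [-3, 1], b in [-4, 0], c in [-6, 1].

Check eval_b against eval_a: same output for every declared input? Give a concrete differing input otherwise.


a=-3, b=-4, c=1 yields 9 from eval_a but 4 from eval_b.
verdict: not equivalent; witness: a=-3, b=-4, c=1


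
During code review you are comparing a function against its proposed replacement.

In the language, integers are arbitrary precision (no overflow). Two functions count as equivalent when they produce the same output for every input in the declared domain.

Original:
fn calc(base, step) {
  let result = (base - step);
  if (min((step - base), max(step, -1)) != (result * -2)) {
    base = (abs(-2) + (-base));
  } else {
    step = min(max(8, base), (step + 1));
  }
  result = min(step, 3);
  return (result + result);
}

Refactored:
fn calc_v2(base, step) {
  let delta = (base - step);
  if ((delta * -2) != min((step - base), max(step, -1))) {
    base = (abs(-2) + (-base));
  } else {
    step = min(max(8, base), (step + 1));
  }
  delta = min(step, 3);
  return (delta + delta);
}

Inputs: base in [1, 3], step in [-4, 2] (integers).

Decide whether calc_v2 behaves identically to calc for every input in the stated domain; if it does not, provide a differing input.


Side by side, the visible changes include: local variable names differ.
Spot check at base=3, step=-3 — calc: result=6, then (min((step - base), max(step, -1)) != (result * -2)) is true, then base=-1, then result=-3, then returns -6. calc_v2: delta=6, then ((delta * -2) != min((step - base), max(step, -1))) is true, then base=-1, then delta=-3, then returns -6. Both give -6.
Checked all 21 inputs in the declared domain: the outputs agree on every one.
verdict: equivalent


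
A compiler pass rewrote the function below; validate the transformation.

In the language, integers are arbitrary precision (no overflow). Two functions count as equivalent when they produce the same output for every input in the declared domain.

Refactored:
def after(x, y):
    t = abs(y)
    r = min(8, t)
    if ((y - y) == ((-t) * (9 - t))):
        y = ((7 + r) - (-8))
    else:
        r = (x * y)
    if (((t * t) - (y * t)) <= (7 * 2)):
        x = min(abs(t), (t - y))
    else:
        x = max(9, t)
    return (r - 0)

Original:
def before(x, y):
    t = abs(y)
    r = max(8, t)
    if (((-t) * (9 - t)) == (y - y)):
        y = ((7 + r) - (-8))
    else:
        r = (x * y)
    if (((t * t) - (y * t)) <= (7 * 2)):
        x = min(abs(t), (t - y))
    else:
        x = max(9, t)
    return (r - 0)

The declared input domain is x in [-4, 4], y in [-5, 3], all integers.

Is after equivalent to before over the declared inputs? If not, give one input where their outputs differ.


These are not equivalent — on x=-4, y=0 the outputs split (8 vs 0).
before: t = 0; r = 8; (((-t) * (9 - t)) == (y - y)) -> true; y = 23; (((t * t) - (y * t)) <= (7 * 2)) -> true; x = -23; return 8
after: t = 0; r = 0; ((y - y) == ((-t) * (9 - t))) -> true; y = 15; (((t * t) - (y * t)) <= (7 * 2)) -> true; x = -15; return 0
verdict: not equivalent; witness: x=-4, y=0


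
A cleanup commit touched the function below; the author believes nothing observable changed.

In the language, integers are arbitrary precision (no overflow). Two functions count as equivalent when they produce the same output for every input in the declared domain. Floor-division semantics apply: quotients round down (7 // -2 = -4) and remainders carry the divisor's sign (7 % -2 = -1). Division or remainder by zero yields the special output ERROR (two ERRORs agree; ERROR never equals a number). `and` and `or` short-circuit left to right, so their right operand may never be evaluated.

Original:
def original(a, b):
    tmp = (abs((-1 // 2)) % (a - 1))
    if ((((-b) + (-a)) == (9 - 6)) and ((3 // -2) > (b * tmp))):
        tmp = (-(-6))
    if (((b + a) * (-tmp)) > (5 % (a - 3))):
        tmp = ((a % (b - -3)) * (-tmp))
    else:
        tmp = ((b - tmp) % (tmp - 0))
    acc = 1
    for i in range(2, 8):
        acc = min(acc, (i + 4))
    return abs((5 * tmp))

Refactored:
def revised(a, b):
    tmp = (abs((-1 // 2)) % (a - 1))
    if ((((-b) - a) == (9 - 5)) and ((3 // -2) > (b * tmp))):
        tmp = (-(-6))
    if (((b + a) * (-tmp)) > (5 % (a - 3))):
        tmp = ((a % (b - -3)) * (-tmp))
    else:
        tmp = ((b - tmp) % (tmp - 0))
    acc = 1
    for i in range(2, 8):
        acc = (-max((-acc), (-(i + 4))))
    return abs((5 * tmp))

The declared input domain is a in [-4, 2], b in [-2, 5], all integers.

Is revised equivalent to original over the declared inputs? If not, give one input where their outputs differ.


Run the pair on a=-4, b=1.
original: tmp=-4, then ((((-b) + (-a)) == (9 - 6)) and ((3 // -2) > (b * tmp))) is true, then tmp=6, then (((b + a) * (-tmp)) > (5 % (a - 3))) is true, then tmp=0, then acc=1, then (i=2), then acc=1, then (i=3), then acc=1, then (i=4), then acc=1, then (i=5), then acc=1, then (i=6), then acc=1, then (i=7), then acc=1, then returns 0
revised: tmp=-4, then ((((-b) - a) == (9 - 5)) and ((3 // -2) > (b * tmp))) is false, then (((b + a) * (-tmp)) > (5 % (a - 3))) is false, then tmp=-3, then acc=1, then (i=2), then acc=1, then (i=3), then acc=1, then (i=4), then acc=1, then (i=5), then acc=1, then (i=6), then acc=1, then (i=7), then acc=1, then returns 15
0 and 15 differ, so these are not the same function on this domain.
verdict: not equivalent; witness: a=-4, b=1


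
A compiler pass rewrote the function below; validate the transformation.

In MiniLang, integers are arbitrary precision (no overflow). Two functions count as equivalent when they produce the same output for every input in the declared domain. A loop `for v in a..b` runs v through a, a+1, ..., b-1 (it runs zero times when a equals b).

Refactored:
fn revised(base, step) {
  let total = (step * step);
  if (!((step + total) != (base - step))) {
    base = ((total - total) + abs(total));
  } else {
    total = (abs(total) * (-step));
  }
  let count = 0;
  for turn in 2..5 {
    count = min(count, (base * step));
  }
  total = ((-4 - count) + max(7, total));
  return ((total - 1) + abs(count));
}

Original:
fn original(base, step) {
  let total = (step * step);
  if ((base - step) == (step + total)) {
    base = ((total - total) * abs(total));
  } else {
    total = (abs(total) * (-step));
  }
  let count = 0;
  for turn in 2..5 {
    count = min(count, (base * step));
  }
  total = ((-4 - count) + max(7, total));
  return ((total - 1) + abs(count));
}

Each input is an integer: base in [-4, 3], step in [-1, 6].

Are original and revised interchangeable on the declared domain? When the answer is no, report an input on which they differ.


On input base=-1, step=-1, original returns 2 while revised returns 4.
verdict: not equivalent; witness: base=-1, step=-1


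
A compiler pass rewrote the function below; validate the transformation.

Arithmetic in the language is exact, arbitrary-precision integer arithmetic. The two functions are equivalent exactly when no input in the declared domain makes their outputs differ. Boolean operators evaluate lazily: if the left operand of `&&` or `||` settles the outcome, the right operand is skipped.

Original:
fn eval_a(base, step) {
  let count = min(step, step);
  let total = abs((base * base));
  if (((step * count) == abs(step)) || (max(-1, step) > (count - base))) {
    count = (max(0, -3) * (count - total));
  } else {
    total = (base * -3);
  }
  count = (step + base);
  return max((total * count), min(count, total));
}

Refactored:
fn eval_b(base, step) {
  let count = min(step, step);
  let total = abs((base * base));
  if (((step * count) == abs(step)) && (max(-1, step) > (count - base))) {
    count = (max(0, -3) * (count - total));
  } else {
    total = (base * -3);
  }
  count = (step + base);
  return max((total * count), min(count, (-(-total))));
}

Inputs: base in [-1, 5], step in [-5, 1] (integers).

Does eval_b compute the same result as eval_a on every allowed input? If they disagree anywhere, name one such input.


Consider the input base=1, step=-5.
eval_a: count = -5; total = 1; (((step * count) == abs(step)) || (max(-1, step) > (count - base))) -> true; count = 0; count = -4; return -4
eval_b: count = -5; total = 1; (((step * count) == abs(step)) && (max(-1, step) > (count - base))) -> false; total = -3; count = -4; return 12
-4 against 12: the behavior changed.
verdict: not equivalent; witness: base=1, step=-5


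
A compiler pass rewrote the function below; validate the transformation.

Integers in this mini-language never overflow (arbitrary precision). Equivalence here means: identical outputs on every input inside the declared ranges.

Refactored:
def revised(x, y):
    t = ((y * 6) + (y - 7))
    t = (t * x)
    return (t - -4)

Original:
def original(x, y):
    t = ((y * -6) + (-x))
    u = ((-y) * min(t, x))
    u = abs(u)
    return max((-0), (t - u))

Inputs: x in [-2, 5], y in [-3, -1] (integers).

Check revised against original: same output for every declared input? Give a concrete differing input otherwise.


Evaluate both at x=-2, y=-3.
original: t becomes 20; next u becomes -6; next u becomes 6; next final value 14
revised: t becomes -28; next t becomes 56; next final value 60
14 != 60, so the rewrite changes behavior.
verdict: not equivalent; witness: x=-2, y=-3


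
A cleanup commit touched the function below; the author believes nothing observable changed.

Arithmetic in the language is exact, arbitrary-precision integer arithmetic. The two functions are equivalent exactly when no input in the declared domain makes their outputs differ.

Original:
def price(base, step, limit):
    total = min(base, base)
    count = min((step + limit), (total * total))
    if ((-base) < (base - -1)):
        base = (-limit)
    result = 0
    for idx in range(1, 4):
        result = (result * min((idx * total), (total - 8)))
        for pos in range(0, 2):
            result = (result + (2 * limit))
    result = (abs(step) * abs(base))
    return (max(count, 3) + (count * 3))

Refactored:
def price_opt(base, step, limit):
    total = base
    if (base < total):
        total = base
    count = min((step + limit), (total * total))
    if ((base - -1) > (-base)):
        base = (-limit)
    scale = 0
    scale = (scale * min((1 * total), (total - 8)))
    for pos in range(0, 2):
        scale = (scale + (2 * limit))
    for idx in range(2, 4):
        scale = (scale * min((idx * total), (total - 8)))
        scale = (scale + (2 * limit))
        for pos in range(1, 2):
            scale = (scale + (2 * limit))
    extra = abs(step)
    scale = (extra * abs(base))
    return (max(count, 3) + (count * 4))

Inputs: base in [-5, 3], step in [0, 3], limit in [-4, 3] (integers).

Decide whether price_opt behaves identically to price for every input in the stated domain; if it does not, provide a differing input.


There is a counterexample at base=-5, step=0, limit=-4: -9 on one side, -13 on the other.
price: total = -5; count = -4; ((-base) < (base - -1)) -> false; result = 0; [idx=1]; result = 0; [pos=0]; result = -8; [pos=1]; result = -16; [idx=2]; result = 208; [pos=0]; result = 200; [pos=1]; result = 192; [idx=3]; result = -2880; [pos=0]; result = -2888; [pos=1]; result = -2896; result = 0; return -9
price_opt: total = -5; (base < total) -> false; count = -4; ((base - -1) > (-base)) -> false; scale = 0; scale = 0; [pos=0]; scale = -8; [pos=1]; scale = -16; [idx=2]; scale = 208; scale = 200; [pos=1]; scale = 192; [idx=3]; scale = -2880; scale = -2888; [pos=1]; scale = -2896; extra = 0; scale = 0; return -13
verdict: not equivalent; witness: base=-5, step=0, limit=-4


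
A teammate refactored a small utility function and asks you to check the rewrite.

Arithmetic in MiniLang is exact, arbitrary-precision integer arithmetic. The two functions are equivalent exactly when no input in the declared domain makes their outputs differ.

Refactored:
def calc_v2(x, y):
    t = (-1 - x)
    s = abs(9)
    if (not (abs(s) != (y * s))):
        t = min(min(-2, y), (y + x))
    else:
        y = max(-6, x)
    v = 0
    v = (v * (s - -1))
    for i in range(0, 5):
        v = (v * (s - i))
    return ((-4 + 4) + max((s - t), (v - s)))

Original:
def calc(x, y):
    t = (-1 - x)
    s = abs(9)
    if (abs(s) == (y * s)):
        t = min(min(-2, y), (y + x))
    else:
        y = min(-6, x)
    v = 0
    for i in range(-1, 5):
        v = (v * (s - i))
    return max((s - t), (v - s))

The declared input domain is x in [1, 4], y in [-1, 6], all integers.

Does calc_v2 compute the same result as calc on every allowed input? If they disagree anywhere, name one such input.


The one real change (`min(-6, x)` became `max(-6, x)`) has no effect anywhere in the declared ranges.
Spot check at x=3, y=-1 — calc: t := -4 | s := 9 | (abs(s) == (y * s)): false | y := -6 | v := 0 | iter i=-1: | v := 0 | iter i=0: | v := 0 | iter i=1: | v := 0 | iter i=2: | v := 0 | iter i=3: | v := 0 | iter i=4: | v := 0 | result 13. calc_v2: t := -4 | s := 9 | (not (abs(s) != (y * s))): false | y := 3 | v := 0 | v := 0 | iter i=0: | v := 0 | iter i=1: | v := 0 | iter i=2: | v := 0 | iter i=3: | v := 0 | iter i=4: | v := 0 | result 13. Both give 13.
Across all 32 domain points the two functions coincide.
verdict: equivalent


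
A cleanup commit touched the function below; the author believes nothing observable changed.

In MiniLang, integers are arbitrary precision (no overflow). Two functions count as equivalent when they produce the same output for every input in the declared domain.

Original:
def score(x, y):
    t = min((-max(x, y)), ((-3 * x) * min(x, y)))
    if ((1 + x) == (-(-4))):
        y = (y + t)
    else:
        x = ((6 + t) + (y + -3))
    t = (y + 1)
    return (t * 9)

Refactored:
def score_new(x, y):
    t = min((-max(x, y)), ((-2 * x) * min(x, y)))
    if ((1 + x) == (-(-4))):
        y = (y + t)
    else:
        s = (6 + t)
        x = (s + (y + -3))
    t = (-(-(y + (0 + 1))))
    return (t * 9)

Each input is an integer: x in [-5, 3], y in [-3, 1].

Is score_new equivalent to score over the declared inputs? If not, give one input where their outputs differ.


Not equivalent: x=3, y=1 separates them (-63 vs -36).
score: t=-9, then ((1 + x) == (-(-4))) is true, then y=-8, then t=-7, then returns -63
score_new: t=-6, then ((1 + x) == (-(-4))) is true, then y=-5, then t=-4, then returns -36
verdict: not equivalent; witness: x=3, y=1


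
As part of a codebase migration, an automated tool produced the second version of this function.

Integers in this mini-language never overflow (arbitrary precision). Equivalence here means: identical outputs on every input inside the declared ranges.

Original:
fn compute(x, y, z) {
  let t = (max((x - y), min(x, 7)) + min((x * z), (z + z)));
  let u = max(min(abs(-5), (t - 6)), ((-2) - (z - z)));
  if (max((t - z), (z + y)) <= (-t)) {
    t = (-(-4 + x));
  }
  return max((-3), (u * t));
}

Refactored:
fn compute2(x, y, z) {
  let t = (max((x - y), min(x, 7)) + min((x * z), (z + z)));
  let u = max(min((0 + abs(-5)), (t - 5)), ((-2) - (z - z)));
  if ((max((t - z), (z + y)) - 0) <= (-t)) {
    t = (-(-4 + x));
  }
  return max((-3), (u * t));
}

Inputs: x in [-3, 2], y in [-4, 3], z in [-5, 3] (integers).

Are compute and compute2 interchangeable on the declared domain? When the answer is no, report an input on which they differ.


On input x=1, y=-4, z=0, compute returns -3 while compute2 returns 0.
verdict: not equivalent; witness: x=1, y=-4, z=0


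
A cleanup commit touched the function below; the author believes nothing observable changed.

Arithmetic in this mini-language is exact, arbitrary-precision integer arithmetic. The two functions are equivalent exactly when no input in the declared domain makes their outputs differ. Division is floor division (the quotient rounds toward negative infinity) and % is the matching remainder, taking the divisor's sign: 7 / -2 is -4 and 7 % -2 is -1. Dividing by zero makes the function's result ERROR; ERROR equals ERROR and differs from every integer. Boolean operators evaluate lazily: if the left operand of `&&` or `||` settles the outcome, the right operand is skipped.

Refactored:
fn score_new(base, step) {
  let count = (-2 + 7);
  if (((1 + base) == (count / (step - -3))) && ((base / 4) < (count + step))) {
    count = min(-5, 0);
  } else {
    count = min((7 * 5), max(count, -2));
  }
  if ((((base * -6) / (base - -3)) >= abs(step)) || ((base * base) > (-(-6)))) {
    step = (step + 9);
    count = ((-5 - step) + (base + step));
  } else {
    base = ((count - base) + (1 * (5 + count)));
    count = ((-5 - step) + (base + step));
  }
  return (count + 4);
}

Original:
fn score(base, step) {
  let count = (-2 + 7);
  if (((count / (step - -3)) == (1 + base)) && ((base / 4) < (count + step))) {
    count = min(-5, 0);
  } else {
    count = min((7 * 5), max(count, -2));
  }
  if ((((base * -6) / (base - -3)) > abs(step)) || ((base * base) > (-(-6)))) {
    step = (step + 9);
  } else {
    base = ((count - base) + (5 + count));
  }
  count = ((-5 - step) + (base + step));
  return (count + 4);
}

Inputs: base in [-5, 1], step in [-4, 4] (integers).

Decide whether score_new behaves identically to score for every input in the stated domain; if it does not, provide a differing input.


Not equivalent: base=-1, step=3 separates them (-5 vs -2).
score: count=5, then (((count / (step - -3)) == (1 + base)) && ((base / 4) < (count + step))) is true, then count=-5, then ((((base * -6) / (base - -3)) > abs(step)) || ((base * base) > (-(-6)))) is false, then base=-4, then count=-9, then returns -5
score_new: count=5, then (((1 + base) == (count / (step - -3))) && ((base / 4) < (count + step))) is true, then count=-5, then ((((base * -6) / (base - -3)) >= abs(step)) || ((base * base) > (-(-6)))) is true, then step=12, then count=-6, then returns -2
verdict: not equivalent; witness: base=-1, step=3


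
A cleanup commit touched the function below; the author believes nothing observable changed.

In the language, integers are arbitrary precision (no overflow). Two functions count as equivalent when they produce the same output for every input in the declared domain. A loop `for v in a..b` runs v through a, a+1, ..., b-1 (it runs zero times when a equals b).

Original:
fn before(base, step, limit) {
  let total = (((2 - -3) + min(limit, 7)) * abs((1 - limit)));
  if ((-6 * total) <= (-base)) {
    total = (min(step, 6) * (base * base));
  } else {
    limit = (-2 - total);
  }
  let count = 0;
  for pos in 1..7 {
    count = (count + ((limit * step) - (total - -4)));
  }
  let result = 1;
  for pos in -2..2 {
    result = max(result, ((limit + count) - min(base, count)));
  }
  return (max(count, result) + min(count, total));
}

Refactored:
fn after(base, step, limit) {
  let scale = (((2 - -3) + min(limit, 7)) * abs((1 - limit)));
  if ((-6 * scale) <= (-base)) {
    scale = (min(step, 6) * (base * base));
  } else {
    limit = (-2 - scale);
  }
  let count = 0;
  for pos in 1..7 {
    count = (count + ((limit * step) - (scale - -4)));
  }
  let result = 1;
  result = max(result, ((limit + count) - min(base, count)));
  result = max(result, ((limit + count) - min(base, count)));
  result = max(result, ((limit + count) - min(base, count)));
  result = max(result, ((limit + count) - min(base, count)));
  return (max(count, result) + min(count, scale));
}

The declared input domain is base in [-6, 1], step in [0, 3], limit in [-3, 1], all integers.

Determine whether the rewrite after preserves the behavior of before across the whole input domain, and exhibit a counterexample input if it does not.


This is a faithful refactor — min/max/abs usage differs, plus local variable names differ, plus arithmetic usage differs, plus loop structure differs, plus statement counts differ, but the computed results match everywhere.
Tracing base=-6, step=2, limit=0: before: total = 5; ((-6 * total) <= (-base)) -> true; total = 72; count = 0; [pos=1]; count = -76; [pos=2]; count = -152; [pos=3]; count = -228; [pos=4]; count = -304; [pos=5]; count = -380; [pos=6]; count = -456; result = 1; [pos=-2]; result = 1; [pos=-1]; result = 1; [pos=0]; result = 1; [pos=1]; result = 1; return -455 | after: scale = 5; ((-6 * scale) <= (-base)) -> true; scale = 72; count = 0; [pos=1]; count = -76; [pos=2]; count = -152; [pos=3]; count = -228; [pos=4]; count = -304; [pos=5]; count = -380; [pos=6]; count = -456; result = 1; result = 1; result = 1; result = 1; result = 1; return -455 — matching result -455.
Across all 160 domain points the two functions coincide.
verdict: equivalent


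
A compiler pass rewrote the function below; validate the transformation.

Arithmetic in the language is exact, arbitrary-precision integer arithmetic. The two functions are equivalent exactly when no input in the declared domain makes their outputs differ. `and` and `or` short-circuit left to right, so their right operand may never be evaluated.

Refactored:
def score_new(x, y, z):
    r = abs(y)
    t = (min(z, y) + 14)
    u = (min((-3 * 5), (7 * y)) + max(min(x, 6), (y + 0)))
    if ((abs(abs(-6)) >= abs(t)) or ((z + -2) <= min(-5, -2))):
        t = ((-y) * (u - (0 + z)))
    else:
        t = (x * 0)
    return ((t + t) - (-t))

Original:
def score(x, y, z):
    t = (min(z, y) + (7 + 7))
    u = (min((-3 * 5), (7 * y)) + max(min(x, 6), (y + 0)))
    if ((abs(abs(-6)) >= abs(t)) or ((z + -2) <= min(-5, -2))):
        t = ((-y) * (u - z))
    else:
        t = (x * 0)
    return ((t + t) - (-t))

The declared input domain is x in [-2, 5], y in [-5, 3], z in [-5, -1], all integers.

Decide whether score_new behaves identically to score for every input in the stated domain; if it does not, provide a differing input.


Although local variable names differ; statement counts differ; min/max/abs usage differs; constant usage differs, 360/360 inputs agree.
verdict: equivalent


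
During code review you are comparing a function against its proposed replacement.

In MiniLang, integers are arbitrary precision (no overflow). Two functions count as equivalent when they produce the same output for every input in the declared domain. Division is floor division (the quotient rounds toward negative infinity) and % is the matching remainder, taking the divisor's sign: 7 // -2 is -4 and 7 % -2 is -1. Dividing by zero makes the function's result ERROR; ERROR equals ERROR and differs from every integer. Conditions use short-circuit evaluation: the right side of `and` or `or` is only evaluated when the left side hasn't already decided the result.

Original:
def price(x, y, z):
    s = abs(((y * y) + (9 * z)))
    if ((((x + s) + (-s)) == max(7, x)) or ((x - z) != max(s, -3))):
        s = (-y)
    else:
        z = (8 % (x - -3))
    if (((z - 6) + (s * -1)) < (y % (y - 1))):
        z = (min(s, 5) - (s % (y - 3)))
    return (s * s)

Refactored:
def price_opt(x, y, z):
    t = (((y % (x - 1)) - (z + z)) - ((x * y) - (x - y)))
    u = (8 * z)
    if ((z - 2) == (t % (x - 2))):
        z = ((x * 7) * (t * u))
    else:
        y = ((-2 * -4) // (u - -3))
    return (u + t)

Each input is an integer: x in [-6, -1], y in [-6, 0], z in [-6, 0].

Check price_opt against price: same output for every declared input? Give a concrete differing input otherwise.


Run the pair on x=-6, y=-6, z=-6.
price: s := 18 | ((((x + s) + (-s)) == max(7, x)) or ((x - z) != max(s, -3))): true | s := 6 | (((z - 6) + (s * -1)) < (y % (y - 1))): true | z := 8 | result 36
price_opt: t := -30 | u := -48 | ((z - 2) == (t % (x - 2))): false | y := -1 | result -78
36 against -78: the behavior changed.
verdict: not equivalent; witness: x=-6, y=-6, z=-6


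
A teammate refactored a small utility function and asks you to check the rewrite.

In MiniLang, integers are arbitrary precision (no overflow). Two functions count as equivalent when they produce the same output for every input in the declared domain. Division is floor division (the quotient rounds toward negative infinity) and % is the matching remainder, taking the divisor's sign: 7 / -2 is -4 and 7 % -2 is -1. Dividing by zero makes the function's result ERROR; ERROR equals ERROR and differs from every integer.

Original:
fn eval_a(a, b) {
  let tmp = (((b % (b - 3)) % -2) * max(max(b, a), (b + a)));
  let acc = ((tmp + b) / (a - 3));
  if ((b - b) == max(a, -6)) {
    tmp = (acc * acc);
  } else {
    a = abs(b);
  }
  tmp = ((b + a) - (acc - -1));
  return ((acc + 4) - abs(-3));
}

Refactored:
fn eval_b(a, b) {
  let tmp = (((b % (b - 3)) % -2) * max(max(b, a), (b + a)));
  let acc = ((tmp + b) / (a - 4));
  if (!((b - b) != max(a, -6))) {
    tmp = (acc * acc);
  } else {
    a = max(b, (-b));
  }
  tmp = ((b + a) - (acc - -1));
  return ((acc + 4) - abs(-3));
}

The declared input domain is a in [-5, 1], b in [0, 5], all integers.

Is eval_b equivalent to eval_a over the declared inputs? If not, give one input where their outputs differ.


Run the pair on a=0, b=4.
eval_a: tmp = 0; acc = -2; ((b - b) == max(a, -6)) -> true; tmp = 4; tmp = 5; return -1
eval_b: tmp = 0; acc = -1; (!((b - b) != max(a, -6))) -> true; tmp = 1; tmp = 4; return 0
-1 != 0, so the rewrite changes behavior.
verdict: not equivalent; witness: a=0, b=4


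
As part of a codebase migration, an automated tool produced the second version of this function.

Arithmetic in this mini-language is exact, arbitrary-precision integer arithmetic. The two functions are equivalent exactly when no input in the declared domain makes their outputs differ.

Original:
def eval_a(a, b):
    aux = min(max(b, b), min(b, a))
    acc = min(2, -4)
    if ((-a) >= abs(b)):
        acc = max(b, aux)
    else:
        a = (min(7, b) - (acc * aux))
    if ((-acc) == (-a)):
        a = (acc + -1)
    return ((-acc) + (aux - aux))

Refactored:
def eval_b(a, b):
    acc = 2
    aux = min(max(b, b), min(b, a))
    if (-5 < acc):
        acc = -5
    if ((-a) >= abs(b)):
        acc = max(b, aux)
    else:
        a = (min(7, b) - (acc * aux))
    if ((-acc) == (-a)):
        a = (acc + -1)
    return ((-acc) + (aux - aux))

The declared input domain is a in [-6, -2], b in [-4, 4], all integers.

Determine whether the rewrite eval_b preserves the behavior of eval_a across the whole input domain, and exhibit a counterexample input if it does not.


Try a=-3, b=-4.
eval_a: aux=-4, then acc=-4, then ((-a) >= abs(b)) is false, then a=-20, then ((-acc) == (-a)) is false, then returns 4
eval_b: acc=2, then aux=-4, then (-5 < acc) is true, then acc=-5, then ((-a) >= abs(b)) is false, then a=-24, then ((-acc) == (-a)) is false, then returns 5
4 vs 5 — the two versions disagree here.
verdict: not equivalent; witness: a=-3, b=-4
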